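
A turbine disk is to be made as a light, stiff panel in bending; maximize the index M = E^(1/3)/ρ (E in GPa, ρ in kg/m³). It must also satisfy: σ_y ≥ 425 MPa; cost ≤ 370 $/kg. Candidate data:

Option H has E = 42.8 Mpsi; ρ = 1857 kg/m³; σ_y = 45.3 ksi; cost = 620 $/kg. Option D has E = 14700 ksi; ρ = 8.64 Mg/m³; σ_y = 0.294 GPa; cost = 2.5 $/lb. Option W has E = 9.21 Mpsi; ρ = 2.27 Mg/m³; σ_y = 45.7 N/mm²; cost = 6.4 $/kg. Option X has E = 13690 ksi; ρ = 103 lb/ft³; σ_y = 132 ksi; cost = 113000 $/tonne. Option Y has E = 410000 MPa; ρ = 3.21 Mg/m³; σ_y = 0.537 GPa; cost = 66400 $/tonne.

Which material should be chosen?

Screen on constraints: σ_y ≥ 425 MPa; cost ≤ 370 $/kg. Survivors: option X, option Y.
Putting every candidate on a common basis:
  option X: E = 94.39 GPa, ρ = 1650 kg/m³
  option Y: E = 410.0 GPa, ρ = 3210 kg/m³
  option X: M = 2.76×10⁻³
  option Y: M = 2.31×10⁻³
Option X ranks first.

option X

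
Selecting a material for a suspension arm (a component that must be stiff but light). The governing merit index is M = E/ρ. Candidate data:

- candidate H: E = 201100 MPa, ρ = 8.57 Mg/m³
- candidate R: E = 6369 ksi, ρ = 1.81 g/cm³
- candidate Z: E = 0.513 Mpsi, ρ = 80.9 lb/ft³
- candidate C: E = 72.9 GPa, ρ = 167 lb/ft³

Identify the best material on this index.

After converting to SI:
  candidate H: E = 201.1 GPa, ρ = 8570 kg/m³
  candidate R: E = 43.91 GPa, ρ = 1810 kg/m³
  candidate Z: E = 3.537 GPa, ρ = 1296 kg/m³
  candidate C: E = 72.90 GPa, ρ = 2675 kg/m³
  candidate C: M = 27.3 MN·m/kg
  candidate R: M = 24.3 MN·m/kg
  candidate H: M = 23.5 MN·m/kg
  candidate Z: M = 2.73 MN·m/kg
Candidate C ranks first.

candidate C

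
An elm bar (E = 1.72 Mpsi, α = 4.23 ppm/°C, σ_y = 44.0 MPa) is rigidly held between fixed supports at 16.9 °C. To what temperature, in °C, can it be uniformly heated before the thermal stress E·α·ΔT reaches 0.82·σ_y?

736 °C

E = 1.72 Mpsi = 11.86 GPa.
E·α·ΔT = 36.08 MPa ⇒ ΔT = 36.08 / (11.86×10³ × 4.23×10⁻⁶) = 719.2 K.
T = 16.9 + 719.2 = 736.1 °C.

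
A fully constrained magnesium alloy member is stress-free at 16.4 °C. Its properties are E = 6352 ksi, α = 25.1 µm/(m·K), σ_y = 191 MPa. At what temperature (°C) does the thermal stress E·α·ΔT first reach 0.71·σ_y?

E = 6352 ksi = 43.80 GPa.
E·α·ΔT = 135.6 MPa ⇒ ΔT = 135.6 / (43.80×10³ × 25.1×10⁻⁶) = 123.4 K.
T = 16.4 + 123.4 = 139.8 °C.

140 °C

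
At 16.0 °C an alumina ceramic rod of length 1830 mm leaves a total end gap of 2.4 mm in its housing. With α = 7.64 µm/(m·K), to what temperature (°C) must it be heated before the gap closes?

α·L₀·ΔT = 2.4 mm ⇒ ΔT = 2.4 / (7.64×10⁻⁶ × 1830.0) = 171.7 K.
T = 16.0 + 171.7 = 187.7 °C.

188 °C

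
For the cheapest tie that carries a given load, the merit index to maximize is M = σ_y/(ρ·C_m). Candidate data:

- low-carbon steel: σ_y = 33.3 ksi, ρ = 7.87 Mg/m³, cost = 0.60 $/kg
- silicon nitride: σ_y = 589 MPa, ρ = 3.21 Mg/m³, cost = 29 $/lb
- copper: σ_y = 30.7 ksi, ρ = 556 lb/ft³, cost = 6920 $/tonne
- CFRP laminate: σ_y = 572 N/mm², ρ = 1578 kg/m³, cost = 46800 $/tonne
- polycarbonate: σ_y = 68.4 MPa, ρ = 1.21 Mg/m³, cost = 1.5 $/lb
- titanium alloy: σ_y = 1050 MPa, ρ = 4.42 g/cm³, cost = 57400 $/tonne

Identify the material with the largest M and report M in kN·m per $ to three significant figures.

low-carbon steel, M = 48.6 kN·m per $

Convert each candidate to consistent units, then evaluate M:
  low-carbon steel: σ_y = 229.6 MPa, ρ = 7870 kg/m³, cost = 0.6000 $/kg
  silicon nitride: σ_y = 589.0 MPa, ρ = 3210 kg/m³, cost = 63.93 $/kg
  copper: σ_y = 211.7 MPa, ρ = 8906 kg/m³, cost = 6.920 $/kg
  CFRP laminate: σ_y = 572.0 MPa, ρ = 1578 kg/m³, cost = 46.80 $/kg
  polycarbonate: σ_y = 68.40 MPa, ρ = 1210 kg/m³, cost = 3.307 $/kg
  titanium alloy: σ_y = 1050 MPa, ρ = 4420 kg/m³, cost = 57.40 $/kg
  low-carbon steel: M = 48.6 kN·m per $
  polycarbonate: M = 17.1 kN·m per $
  CFRP laminate: M = 7.75 kN·m per $
  titanium alloy: M = 4.14 kN·m per $
  copper: M = 3.43 kN·m per $
  silicon nitride: M = 2.87 kN·m per $
The maximum is for low-carbon steel.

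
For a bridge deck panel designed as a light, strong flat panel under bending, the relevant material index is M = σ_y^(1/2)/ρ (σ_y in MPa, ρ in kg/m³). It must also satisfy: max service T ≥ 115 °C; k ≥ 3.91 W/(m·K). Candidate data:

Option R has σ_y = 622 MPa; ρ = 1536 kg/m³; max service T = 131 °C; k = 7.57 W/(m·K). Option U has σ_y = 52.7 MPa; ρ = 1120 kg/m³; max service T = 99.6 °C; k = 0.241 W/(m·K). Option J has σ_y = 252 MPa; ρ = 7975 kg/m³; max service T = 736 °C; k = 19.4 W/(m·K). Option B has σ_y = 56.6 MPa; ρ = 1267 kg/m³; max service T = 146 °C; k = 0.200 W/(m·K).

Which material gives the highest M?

option R

Screen on constraints: max service T ≥ 115 °C; k ≥ 3.91 W/(m·K). Survivors: option R, option J.
Computing M directly (units already consistent):
  option R: M = 16.2×10⁻³
  option J: M = 1.99×10⁻³
Option R ranks first.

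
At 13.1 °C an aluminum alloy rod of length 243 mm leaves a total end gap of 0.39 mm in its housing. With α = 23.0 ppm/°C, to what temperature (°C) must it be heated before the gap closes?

α·L₀·ΔT = 0.39 mm ⇒ ΔT = 0.39 / (23.0×10⁻⁶ × 243.0) = 69.78 K.
T = 13.1 + 69.78 = 82.88 °C.

82.9 °C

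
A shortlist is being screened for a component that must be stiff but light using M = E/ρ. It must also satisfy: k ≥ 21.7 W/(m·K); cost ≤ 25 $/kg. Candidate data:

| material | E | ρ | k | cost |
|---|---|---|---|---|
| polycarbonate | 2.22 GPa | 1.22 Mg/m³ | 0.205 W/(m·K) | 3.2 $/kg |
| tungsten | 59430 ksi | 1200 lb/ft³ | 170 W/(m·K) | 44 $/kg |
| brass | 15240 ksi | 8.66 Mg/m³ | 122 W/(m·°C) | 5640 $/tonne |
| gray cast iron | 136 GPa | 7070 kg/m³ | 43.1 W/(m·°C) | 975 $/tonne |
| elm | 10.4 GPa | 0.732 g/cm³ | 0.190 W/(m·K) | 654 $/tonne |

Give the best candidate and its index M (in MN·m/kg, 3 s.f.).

Screen on constraints: k ≥ 21.7 W/(m·K); cost ≤ 25 $/kg. Survivors: brass, gray cast iron.
Convert each candidate to consistent units, then evaluate M:
  brass: E = 105.1 GPa, ρ = 8660 kg/m³
  gray cast iron: E = 136.0 GPa, ρ = 7070 kg/m³
  gray cast iron: M = 19.2 MN·m/kg
  brass: M = 12.1 MN·m/kg
Gray cast iron has the largest M.

gray cast iron, M = 19.2 MN·m/kg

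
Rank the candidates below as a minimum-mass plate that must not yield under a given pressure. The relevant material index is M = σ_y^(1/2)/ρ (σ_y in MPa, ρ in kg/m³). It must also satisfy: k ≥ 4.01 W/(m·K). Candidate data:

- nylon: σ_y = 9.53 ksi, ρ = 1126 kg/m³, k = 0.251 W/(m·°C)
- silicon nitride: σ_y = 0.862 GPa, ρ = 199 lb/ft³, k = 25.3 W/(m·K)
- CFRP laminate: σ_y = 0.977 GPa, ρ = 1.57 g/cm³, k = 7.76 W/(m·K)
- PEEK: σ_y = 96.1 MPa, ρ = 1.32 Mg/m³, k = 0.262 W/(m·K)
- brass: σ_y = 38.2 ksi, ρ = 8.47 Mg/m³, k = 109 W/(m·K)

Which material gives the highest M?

Screen on constraints: k ≥ 4.01 W/(m·K). Survivors: silicon nitride, CFRP laminate, brass.
After converting to SI:
  silicon nitride: σ_y = 862.0 MPa, ρ = 3188 kg/m³
  CFRP laminate: σ_y = 977.0 MPa, ρ = 1570 kg/m³
  brass: σ_y = 263.4 MPa, ρ = 8470 kg/m³
  CFRP laminate: M = 19.9×10⁻³
  silicon nitride: M = 9.21×10⁻³
  brass: M = 1.92×10⁻³
CFRP laminate ranks first.

CFRP laminate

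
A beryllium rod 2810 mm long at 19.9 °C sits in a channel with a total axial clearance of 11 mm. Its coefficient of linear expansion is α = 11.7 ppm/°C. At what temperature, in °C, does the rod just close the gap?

354 °C

α·L₀·ΔT = 11.0 mm ⇒ ΔT = 11.0 / (11.7×10⁻⁶ × 2810.0) = 334.6 K.
T = 19.9 + 334.6 = 354.5 °C.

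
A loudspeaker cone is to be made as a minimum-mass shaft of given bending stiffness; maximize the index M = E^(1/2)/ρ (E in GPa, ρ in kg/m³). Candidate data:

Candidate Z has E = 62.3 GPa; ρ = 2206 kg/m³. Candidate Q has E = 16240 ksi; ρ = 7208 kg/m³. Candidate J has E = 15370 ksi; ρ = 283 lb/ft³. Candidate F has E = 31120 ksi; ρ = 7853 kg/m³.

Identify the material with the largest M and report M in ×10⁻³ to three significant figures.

candidate Z, M = 3.58×10⁻³

Putting every candidate on a common basis:
  candidate Z: E = 62.30 GPa, ρ = 2206 kg/m³
  candidate Q: E = 112.0 GPa, ρ = 7208 kg/m³
  candidate J: E = 106.0 GPa, ρ = 4533 kg/m³
  candidate F: E = 214.6 GPa, ρ = 7853 kg/m³
  candidate Z: M = 3.58×10⁻³
  candidate J: M = 2.27×10⁻³
  candidate F: M = 1.87×10⁻³
  candidate Q: M = 1.47×10⁻³
Candidate Z ranks first.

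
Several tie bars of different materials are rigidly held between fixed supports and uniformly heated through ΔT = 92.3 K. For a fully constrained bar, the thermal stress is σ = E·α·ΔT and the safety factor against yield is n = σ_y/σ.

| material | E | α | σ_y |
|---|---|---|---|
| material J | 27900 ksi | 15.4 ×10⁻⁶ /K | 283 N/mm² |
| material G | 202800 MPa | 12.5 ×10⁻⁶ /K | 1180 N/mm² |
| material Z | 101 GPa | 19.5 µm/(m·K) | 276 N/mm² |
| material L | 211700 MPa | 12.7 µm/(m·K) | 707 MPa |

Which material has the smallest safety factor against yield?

In consistent units (E in GPa, α in ×10⁻⁶/K, σ_y in MPa):
  material J: E = 192.4, α = 15.4, σ_y = 283.0 → σ = 273 MPa, n = 1.04
  material G: E = 202.8, α = 12.5, σ_y = 1180 → σ = 234 MPa, n = 5.04
  material Z: E = 101.0, α = 19.5, σ_y = 276.0 → σ = 182 MPa, n = 1.52
  material L: E = 211.7, α = 12.7, σ_y = 707.0 → σ = 248 MPa, n = 2.85
Smallest n: material J with n = 1.04.

material J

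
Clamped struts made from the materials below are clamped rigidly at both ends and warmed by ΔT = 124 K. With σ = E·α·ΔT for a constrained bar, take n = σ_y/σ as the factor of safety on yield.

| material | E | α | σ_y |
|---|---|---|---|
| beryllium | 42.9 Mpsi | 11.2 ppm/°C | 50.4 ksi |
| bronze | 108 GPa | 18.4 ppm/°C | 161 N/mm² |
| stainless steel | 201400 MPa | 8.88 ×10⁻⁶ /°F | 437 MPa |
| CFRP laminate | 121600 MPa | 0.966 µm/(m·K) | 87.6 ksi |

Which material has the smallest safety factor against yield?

With everything in SI (GPa, ×10⁻⁶/K, MPa):
  beryllium: E = 295.8, α = 11.2, σ_y = 347.5 → σ = 411 MPa, n = 0.846
  bronze: E = 108.0, α = 18.4, σ_y = 161.0 → σ = 246 MPa, n = 0.653
  stainless steel: E = 201.4, α = 16.0, σ_y = 437.0 → σ = 399 MPa, n = 1.09
  CFRP laminate: E = 121.6, α = 0.966, σ_y = 604.0 → σ = 14.6 MPa, n = 41.5
Smallest n: bronze with n = 0.653.

bronze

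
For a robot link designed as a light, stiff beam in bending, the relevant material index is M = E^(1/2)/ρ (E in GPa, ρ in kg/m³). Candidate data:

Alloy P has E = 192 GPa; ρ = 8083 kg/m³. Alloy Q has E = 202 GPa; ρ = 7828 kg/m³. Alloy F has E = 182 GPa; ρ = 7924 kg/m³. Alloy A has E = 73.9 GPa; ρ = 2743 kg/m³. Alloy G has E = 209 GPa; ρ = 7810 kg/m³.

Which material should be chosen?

alloy A

Per-candidate index values:
  alloy A: M = 3.13×10⁻³
  alloy G: M = 1.85×10⁻³
  alloy Q: M = 1.82×10⁻³
  alloy P: M = 1.71×10⁻³
  alloy F: M = 1.70×10⁻³
The maximum is for alloy A.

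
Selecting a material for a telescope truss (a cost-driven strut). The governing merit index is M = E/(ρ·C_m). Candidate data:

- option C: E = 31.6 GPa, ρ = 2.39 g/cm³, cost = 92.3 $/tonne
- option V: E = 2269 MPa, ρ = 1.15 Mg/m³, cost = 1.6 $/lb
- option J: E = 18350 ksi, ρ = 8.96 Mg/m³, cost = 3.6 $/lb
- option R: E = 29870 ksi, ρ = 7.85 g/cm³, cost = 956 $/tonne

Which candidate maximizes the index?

option C

Normalizing units and computing the index:
  option C: E = 31.60 GPa, ρ = 2390 kg/m³, cost = 0.09230 $/kg
  option V: E = 2.269 GPa, ρ = 1150 kg/m³, cost = 3.527 $/kg
  option J: E = 126.5 GPa, ρ = 8960 kg/m³, cost = 7.937 $/kg
  option R: E = 205.9 GPa, ρ = 7850 kg/m³, cost = 0.9560 $/kg
  option C: M = 143 MN·m per $
  option R: M = 27.4 MN·m per $
  option J: M = 1.78 MN·m per $
  option V: M = 0.559 MN·m per $
The maximum is for option C.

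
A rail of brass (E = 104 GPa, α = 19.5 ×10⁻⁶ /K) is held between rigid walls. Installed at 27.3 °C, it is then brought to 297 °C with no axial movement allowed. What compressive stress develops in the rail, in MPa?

547 MPa

ΔT = 269.7 K. Constrained thermal stress σ = E·α·ΔT = 104.0×10³ MPa × 19.5×10⁻⁶ × 269.7 = 547 MPa (compressive).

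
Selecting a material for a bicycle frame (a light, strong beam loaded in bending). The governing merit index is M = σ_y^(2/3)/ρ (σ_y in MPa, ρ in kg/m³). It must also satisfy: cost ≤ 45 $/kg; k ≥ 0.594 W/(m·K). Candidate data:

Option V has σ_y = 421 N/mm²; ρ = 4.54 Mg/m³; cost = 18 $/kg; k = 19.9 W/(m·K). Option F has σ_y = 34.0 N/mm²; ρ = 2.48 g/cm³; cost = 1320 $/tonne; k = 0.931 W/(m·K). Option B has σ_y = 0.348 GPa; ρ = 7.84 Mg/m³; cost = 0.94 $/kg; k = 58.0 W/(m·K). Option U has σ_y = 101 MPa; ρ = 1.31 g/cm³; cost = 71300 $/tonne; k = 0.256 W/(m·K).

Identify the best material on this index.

Screen on constraints: cost ≤ 45 $/kg; k ≥ 0.594 W/(m·K). Survivors: option V, option F, option B.
Normalizing units and computing the index:
  option V: σ_y = 421.0 MPa, ρ = 4540 kg/m³
  option F: σ_y = 34.00 MPa, ρ = 2480 kg/m³
  option B: σ_y = 348.0 MPa, ρ = 7840 kg/m³
  option V: M = 12.4×10⁻³
  option B: M = 6.31×10⁻³
  option F: M = 4.23×10⁻³
Highest index: option V.

option V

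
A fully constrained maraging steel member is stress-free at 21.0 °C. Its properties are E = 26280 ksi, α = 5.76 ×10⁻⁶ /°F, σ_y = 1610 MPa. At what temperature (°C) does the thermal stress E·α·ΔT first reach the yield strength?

878 °C

E = 26280 ksi = 181.2 GPa.
α = 5.76×10⁻⁶/°F × 9/5 = 10.4×10⁻⁶/K.
E·α·ΔT = 1610 MPa ⇒ ΔT = 1610 / (181.2×10³ × 10.4×10⁻⁶) = 857.0 K.
T = 21.0 + 857.0 = 878.0 °C.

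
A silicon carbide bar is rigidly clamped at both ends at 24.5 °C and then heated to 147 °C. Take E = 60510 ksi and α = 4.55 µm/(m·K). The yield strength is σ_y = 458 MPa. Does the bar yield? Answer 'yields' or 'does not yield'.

does not yield

E = 60510 ksi = 417.2 GPa.
ΔT = 122.5 K. Constrained thermal stress σ = E·α·ΔT = 417.2×10³ MPa × 4.55×10⁻⁶ × 122.5 = 233 MPa (compressive).
Compare to σ_y = 458 MPa: σ < σ_y, so it does not yield.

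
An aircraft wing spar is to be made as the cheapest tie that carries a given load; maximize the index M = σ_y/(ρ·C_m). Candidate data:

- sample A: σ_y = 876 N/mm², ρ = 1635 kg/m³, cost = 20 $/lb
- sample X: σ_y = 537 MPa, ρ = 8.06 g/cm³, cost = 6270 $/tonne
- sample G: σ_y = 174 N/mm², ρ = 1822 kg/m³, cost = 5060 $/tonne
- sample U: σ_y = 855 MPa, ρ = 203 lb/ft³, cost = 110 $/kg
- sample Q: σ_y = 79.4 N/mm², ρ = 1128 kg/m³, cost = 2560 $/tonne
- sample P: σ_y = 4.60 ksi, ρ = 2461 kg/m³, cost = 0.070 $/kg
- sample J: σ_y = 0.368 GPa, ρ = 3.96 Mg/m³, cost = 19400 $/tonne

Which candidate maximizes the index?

sample P

Convert each candidate to consistent units, then evaluate M:
  sample A: σ_y = 876.0 MPa, ρ = 1635 kg/m³, cost = 44.09 $/kg
  sample X: σ_y = 537.0 MPa, ρ = 8060 kg/m³, cost = 6.270 $/kg
  sample G: σ_y = 174.0 MPa, ρ = 1822 kg/m³, cost = 5.060 $/kg
  sample U: σ_y = 855.0 MPa, ρ = 3252 kg/m³, cost = 110.0 $/kg
  sample Q: σ_y = 79.40 MPa, ρ = 1128 kg/m³, cost = 2.560 $/kg
  sample P: σ_y = 31.72 MPa, ρ = 2461 kg/m³, cost = 0.07000 $/kg
  sample J: σ_y = 368.0 MPa, ρ = 3960 kg/m³, cost = 19.40 $/kg
  sample P: M = 184 kN·m per $
  sample Q: M = 27.5 kN·m per $
  sample G: M = 18.9 kN·m per $
  sample A: M = 12.2 kN·m per $
  sample X: M = 10.6 kN·m per $
  sample J: M = 4.79 kN·m per $
  sample U: M = 2.39 kN·m per $
Sample P ranks first.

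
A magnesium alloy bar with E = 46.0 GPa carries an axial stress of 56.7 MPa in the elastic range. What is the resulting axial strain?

ε = σ/E = 56.7 / 46000 = 1.23×10⁻³.

1.23×10⁻³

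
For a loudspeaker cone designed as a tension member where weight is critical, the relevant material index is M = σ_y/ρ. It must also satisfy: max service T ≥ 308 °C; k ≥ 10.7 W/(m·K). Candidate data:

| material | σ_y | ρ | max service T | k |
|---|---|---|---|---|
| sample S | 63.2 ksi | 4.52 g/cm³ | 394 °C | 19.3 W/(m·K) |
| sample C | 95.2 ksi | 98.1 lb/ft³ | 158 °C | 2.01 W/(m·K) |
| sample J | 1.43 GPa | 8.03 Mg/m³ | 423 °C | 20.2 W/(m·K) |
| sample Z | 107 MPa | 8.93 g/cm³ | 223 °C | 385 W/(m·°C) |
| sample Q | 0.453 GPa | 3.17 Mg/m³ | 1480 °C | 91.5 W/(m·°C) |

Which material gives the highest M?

Screen on constraints: max service T ≥ 308 °C; k ≥ 10.7 W/(m·K). Survivors: sample S, sample J, sample Q.
Convert each candidate to consistent units, then evaluate M:
  sample S: σ_y = 435.7 MPa, ρ = 4520 kg/m³
  sample J: σ_y = 1430 MPa, ρ = 8030 kg/m³
  sample Q: σ_y = 453.0 MPa, ρ = 3170 kg/m³
  sample J: M = 178 kN·m/kg
  sample Q: M = 143 kN·m/kg
  sample S: M = 96.4 kN·m/kg
Sample J ranks first.

sample J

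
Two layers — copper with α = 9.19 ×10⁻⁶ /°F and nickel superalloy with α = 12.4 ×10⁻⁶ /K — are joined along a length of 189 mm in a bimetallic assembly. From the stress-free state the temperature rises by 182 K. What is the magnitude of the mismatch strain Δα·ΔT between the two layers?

7.54×10⁻⁴

copper: α = 9.19×10⁻⁶/°F × 9/5 = 16.5×10⁻⁶/K.
Δα = |16.5 − 12.4|×10⁻⁶/K = 4.14×10⁻⁶/K.
Mismatch strain = Δα·ΔT = 4.14×10⁻⁶ × 182.0 = 7.54×10⁻⁴.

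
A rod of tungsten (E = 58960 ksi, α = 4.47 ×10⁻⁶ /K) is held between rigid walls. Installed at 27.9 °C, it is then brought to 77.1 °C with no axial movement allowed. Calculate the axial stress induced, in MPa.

89.4 MPa

E = 58960 ksi = 406.5 GPa.
ΔT = 49.20 K. Constrained thermal stress σ = E·α·ΔT = 406.5×10³ MPa × 4.47×10⁻⁶ × 49.20 = 89.4 MPa (compressive).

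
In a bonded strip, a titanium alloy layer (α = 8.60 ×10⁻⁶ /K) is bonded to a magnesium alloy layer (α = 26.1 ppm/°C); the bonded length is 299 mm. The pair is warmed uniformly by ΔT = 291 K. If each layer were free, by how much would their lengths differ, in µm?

Δα = |8.60 − 26.1|×10⁻⁶/K = 17.5×10⁻⁶/K.
ΔL_mismatch = Δα·L·ΔT = 17.5×10⁻⁶ × 299.0 mm × 291.0 K = 1520 µm.

1520 µm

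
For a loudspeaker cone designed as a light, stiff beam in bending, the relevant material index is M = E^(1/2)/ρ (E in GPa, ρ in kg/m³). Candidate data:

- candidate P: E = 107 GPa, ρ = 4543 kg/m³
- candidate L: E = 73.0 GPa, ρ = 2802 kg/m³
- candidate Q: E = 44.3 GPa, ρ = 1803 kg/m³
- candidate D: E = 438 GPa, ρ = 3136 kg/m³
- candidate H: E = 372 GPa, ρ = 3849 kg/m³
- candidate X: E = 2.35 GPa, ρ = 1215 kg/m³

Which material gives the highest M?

Per-candidate index values:
  candidate D: M = 6.67×10⁻³
  candidate H: M = 5.01×10⁻³
  candidate Q: M = 3.69×10⁻³
  candidate L: M = 3.05×10⁻³
  candidate P: M = 2.28×10⁻³
  candidate X: M = 1.26×10⁻³
Highest index: candidate D.

candidate D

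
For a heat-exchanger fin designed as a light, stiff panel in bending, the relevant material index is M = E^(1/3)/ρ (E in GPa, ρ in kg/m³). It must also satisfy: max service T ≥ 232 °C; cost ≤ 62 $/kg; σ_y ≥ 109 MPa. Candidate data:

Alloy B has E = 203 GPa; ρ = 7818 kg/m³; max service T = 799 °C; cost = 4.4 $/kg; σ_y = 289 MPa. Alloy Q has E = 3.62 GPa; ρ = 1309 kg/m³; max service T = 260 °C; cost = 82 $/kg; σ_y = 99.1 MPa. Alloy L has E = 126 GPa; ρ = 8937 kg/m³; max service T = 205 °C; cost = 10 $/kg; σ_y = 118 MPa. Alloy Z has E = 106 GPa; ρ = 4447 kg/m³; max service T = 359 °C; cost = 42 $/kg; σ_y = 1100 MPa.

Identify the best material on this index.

alloy Z

Screen on constraints: max service T ≥ 232 °C; cost ≤ 62 $/kg; σ_y ≥ 109 MPa. Survivors: alloy B, alloy Z.
Per-candidate index values:
  alloy Z: M = 1.06×10⁻³
  alloy B: M = 0.752×10⁻³
The maximum is for alloy Z.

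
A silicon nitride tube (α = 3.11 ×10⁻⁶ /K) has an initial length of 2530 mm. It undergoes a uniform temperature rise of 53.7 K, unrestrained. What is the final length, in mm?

ΔL = α·L₀·ΔT = 3.11×10⁻⁶ × 2530 mm × 53.70 K = 0.423 mm.
L = L₀ + ΔL = 2530 + 0.423 = 2530.4 mm.

2530.4 mm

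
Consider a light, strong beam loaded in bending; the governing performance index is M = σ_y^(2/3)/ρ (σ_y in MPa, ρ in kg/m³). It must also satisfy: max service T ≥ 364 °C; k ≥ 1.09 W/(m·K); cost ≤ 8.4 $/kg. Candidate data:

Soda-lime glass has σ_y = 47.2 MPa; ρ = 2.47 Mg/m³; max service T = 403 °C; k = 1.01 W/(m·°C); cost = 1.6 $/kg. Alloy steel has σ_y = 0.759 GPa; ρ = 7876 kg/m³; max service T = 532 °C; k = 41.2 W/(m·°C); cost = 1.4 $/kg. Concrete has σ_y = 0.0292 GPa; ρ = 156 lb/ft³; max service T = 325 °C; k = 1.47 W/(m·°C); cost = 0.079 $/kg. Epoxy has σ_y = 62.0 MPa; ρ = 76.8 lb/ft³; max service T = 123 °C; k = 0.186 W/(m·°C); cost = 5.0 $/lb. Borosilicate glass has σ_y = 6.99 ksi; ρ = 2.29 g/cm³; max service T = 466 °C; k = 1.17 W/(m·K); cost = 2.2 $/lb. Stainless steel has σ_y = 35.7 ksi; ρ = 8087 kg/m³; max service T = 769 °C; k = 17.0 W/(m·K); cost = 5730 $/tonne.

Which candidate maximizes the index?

Screen on constraints: max service T ≥ 364 °C; k ≥ 1.09 W/(m·K); cost ≤ 8.4 $/kg. Survivors: alloy steel, borosilicate glass, stainless steel.
Convert each candidate to consistent units, then evaluate M:
  alloy steel: σ_y = 759.0 MPa, ρ = 7876 kg/m³
  borosilicate glass: σ_y = 48.19 MPa, ρ = 2290 kg/m³
  stainless steel: σ_y = 246.1 MPa, ρ = 8087 kg/m³
  alloy steel: M = 10.6×10⁻³
  borosilicate glass: M = 5.78×10⁻³
  stainless steel: M = 4.86×10⁻³
Alloy steel has the largest M.

alloy steel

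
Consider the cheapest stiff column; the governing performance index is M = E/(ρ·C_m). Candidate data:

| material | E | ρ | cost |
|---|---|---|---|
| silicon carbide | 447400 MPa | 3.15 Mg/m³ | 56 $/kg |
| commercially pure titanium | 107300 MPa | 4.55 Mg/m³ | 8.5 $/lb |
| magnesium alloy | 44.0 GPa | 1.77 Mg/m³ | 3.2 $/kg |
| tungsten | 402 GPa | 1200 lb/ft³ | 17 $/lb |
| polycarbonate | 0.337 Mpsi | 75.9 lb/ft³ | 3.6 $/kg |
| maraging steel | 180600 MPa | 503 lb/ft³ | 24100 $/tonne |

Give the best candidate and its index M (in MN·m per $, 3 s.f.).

magnesium alloy, M = 7.77 MN·m per $

Putting every candidate on a common basis:
  silicon carbide: E = 447.4 GPa, ρ = 3150 kg/m³, cost = 56.00 $/kg
  commercially pure titanium: E = 107.3 GPa, ρ = 4550 kg/m³, cost = 18.74 $/kg
  magnesium alloy: E = 44.00 GPa, ρ = 1770 kg/m³, cost = 3.200 $/kg
  tungsten: E = 402.0 GPa, ρ = 19220 kg/m³, cost = 37.48 $/kg
  polycarbonate: E = 2.324 GPa, ρ = 1216 kg/m³, cost = 3.600 $/kg
  maraging steel: E = 180.6 GPa, ρ = 8057 kg/m³, cost = 24.10 $/kg
  magnesium alloy: M = 7.77 MN·m per $
  silicon carbide: M = 2.54 MN·m per $
  commercially pure titanium: M = 1.26 MN·m per $
  maraging steel: M = 0.930 MN·m per $
  tungsten: M = 0.558 MN·m per $
  polycarbonate: M = 0.531 MN·m per $
Magnesium alloy has the largest M.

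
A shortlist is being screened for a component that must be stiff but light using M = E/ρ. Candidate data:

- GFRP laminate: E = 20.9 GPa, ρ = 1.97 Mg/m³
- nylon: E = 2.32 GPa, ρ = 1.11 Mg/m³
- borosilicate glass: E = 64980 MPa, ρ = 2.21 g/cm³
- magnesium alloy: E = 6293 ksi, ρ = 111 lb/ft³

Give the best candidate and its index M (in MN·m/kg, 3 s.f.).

Putting every candidate on a common basis:
  GFRP laminate: E = 20.90 GPa, ρ = 1970 kg/m³
  nylon: E = 2.320 GPa, ρ = 1110 kg/m³
  borosilicate glass: E = 64.98 GPa, ρ = 2210 kg/m³
  magnesium alloy: E = 43.39 GPa, ρ = 1778 kg/m³
  borosilicate glass: M = 29.4 MN·m/kg
  magnesium alloy: M = 24.4 MN·m/kg
  GFRP laminate: M = 10.6 MN·m/kg
  nylon: M = 2.09 MN·m/kg
The maximum is for borosilicate glass.

borosilicate glass, M = 29.4 MN·m/kg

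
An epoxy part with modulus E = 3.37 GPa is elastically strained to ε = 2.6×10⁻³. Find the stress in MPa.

σ = E·ε = 3370 MPa × 2.6×10⁻³ = 8.76 MPa.

8.76 MPa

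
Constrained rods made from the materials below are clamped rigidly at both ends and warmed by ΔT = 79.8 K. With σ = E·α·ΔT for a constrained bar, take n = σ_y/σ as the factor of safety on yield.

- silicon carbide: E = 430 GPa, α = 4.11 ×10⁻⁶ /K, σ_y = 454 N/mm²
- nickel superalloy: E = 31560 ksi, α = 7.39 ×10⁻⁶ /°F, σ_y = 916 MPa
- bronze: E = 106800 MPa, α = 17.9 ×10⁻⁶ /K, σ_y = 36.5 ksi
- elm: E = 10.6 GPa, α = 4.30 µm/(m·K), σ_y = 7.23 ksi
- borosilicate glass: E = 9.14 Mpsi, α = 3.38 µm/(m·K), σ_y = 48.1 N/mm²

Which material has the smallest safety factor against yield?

bronze

Converting E to GPa, α to ×10⁻⁶/K, σ_y to MPa, then σ and n for each:
  silicon carbide: E = 430.0, α = 4.11, σ_y = 454.0 → σ = 141 MPa, n = 3.22
  nickel superalloy: E = 217.6, α = 13.3, σ_y = 916.0 → σ = 231 MPa, n = 3.97
  bronze: E = 106.8, α = 17.9, σ_y = 251.7 → σ = 153 MPa, n = 1.65
  elm: E = 10.60, α = 4.30, σ_y = 49.85 → σ = 3.64 MPa, n = 13.7
  borosilicate glass: E = 63.02, α = 3.38, σ_y = 48.10 → σ = 17.0 MPa, n = 2.83
Bronze has the lowest safety factor, n = 1.65.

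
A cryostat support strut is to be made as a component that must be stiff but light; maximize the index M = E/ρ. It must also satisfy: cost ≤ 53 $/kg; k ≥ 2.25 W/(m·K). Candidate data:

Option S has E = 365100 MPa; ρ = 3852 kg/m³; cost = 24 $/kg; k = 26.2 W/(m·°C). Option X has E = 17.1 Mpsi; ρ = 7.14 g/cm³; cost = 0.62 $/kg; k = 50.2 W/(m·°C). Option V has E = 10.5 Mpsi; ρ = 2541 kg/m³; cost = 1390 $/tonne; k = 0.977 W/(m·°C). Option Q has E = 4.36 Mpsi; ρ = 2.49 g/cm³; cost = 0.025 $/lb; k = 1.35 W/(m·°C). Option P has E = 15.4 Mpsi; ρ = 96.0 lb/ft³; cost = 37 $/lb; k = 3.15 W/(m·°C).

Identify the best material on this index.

Screen on constraints: cost ≤ 53 $/kg; k ≥ 2.25 W/(m·K). Survivors: option S, option X.
Normalizing units and computing the index:
  option S: E = 365.1 GPa, ρ = 3852 kg/m³
  option X: E = 117.9 GPa, ρ = 7140 kg/m³
  option S: M = 94.8 MN·m/kg
  option X: M = 16.5 MN·m/kg
Option S ranks first.

option S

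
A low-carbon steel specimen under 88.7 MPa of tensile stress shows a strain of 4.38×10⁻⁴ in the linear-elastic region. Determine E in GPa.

203 GPa

E = σ/ε = 88.7 MPa / 4.38×10⁻⁴ = 202500 MPa = 203 GPa.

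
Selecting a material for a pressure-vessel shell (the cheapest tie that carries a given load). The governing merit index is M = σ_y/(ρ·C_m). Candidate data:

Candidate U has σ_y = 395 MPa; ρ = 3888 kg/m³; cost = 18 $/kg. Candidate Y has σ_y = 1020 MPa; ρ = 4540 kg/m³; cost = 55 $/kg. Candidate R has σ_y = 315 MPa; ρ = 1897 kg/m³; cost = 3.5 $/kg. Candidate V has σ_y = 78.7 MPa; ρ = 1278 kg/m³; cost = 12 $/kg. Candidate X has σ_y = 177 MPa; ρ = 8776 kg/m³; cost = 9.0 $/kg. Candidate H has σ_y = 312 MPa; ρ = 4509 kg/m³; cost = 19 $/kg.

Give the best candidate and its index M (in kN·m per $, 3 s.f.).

candidate R, M = 47.4 kN·m per $

Computing M directly (units already consistent):
  candidate R: M = 47.4 kN·m per $
  candidate U: M = 5.64 kN·m per $
  candidate V: M = 5.13 kN·m per $
  candidate Y: M = 4.08 kN·m per $
  candidate H: M = 3.64 kN·m per $
  candidate X: M = 2.24 kN·m per $
Candidate R ranks first.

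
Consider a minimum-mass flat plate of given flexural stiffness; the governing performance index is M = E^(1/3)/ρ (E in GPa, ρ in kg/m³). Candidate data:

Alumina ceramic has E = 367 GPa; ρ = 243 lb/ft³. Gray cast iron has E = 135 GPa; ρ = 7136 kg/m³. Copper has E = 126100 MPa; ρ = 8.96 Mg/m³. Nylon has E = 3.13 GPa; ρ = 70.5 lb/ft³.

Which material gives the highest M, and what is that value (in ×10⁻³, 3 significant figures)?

alumina ceramic, M = 1.84×10⁻³

Convert each candidate to consistent units, then evaluate M:
  alumina ceramic: E = 367.0 GPa, ρ = 3892 kg/m³
  gray cast iron: E = 135.0 GPa, ρ = 7136 kg/m³
  copper: E = 126.1 GPa, ρ = 8960 kg/m³
  nylon: E = 3.130 GPa, ρ = 1129 kg/m³
  alumina ceramic: M = 1.84×10⁻³
  nylon: M = 1.30×10⁻³
  gray cast iron: M = 0.719×10⁻³
  copper: M = 0.560×10⁻³
The maximum is for alumina ceramic.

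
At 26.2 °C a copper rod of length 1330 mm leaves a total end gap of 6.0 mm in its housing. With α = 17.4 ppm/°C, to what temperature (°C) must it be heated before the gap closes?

285 °C

α·L₀·ΔT = 6.0 mm ⇒ ΔT = 6.0 / (17.4×10⁻⁶ × 1330.0) = 259.3 K.
T = 26.2 + 259.3 = 285.5 °C.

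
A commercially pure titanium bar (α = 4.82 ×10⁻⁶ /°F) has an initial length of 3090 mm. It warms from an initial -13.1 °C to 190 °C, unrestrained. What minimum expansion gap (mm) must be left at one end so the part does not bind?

Convert α: 4.82×10⁻⁶/°F × (9/5) = 8.68×10⁻⁶/K.
ΔT = 190 − (-13.1) = 203.1 K.
ΔL = α·L₀·ΔT = 8.68×10⁻⁶ × 3090 mm × 203.1 K = 5.44 mm.

5.44 mm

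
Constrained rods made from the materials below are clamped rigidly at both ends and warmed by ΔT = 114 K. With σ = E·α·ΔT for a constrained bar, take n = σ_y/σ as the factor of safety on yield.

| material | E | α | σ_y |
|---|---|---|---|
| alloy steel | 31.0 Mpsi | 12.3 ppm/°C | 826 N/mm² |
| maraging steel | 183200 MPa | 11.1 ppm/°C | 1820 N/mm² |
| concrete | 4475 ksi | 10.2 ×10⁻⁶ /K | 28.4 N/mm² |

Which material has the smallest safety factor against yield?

concrete

Per material, after unit conversion:
  alloy steel: E = 213.7, α = 12.3, σ_y = 826.0 → σ = 300 MPa, n = 2.76
  maraging steel: E = 183.2, α = 11.1, σ_y = 1820 → σ = 232 MPa, n = 7.85
  concrete: E = 30.85, α = 10.2, σ_y = 28.40 → σ = 35.9 MPa, n = 0.792
The minimum is concrete at n = 0.792.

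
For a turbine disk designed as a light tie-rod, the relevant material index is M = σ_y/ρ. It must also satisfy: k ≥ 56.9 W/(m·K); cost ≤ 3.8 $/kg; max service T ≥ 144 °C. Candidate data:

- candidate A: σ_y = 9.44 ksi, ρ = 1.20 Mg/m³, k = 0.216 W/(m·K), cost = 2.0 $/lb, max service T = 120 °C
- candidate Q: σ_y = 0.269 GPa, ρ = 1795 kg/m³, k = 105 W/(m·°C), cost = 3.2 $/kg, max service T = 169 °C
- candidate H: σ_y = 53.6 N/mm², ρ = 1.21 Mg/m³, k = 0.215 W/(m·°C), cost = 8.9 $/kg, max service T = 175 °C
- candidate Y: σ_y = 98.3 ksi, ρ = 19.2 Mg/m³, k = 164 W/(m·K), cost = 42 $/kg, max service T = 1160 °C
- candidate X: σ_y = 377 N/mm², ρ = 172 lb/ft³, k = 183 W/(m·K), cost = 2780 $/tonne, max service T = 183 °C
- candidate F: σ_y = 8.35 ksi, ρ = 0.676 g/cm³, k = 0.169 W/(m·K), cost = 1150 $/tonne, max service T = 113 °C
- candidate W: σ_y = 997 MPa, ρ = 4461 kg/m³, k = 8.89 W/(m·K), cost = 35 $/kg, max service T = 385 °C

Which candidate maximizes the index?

candidate Q

Screen on constraints: k ≥ 56.9 W/(m·K); cost ≤ 3.8 $/kg; max service T ≥ 144 °C. Survivors: candidate Q, candidate X.
Normalizing units and computing the index:
  candidate Q: σ_y = 269.0 MPa, ρ = 1795 kg/m³
  candidate X: σ_y = 377.0 MPa, ρ = 2755 kg/m³
  candidate Q: M = 150 kN·m/kg
  candidate X: M = 137 kN·m/kg
Candidate Q has the largest M.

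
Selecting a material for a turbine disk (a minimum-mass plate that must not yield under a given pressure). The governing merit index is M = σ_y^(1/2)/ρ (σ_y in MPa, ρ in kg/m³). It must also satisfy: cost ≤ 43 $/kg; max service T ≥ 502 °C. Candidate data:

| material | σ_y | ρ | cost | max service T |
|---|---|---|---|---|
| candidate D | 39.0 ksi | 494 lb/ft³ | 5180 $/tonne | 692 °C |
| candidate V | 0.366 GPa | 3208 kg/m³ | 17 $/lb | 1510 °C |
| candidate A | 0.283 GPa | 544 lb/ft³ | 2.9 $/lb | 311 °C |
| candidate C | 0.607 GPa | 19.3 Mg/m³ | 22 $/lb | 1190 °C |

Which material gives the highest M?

Screen on constraints: cost ≤ 43 $/kg; max service T ≥ 502 °C. Survivors: candidate D, candidate V.
Putting every candidate on a common basis:
  candidate D: σ_y = 268.9 MPa, ρ = 7913 kg/m³
  candidate V: σ_y = 366.0 MPa, ρ = 3208 kg/m³
  candidate V: M = 5.96×10⁻³
  candidate D: M = 2.07×10⁻³
Candidate V ranks first.

candidate V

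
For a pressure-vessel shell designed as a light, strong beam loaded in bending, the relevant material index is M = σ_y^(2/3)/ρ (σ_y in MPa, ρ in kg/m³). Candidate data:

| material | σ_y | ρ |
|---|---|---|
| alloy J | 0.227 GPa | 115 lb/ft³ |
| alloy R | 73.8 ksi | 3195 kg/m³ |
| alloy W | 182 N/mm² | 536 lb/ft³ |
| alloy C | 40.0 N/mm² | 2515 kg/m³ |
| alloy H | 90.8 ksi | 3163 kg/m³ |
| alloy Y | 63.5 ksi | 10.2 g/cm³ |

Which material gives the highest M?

Putting every candidate on a common basis:
  alloy J: σ_y = 227.0 MPa, ρ = 1842 kg/m³
  alloy R: σ_y = 508.8 MPa, ρ = 3195 kg/m³
  alloy W: σ_y = 182.0 MPa, ρ = 8586 kg/m³
  alloy C: σ_y = 40.00 MPa, ρ = 2515 kg/m³
  alloy H: σ_y = 626.0 MPa, ρ = 3163 kg/m³
  alloy Y: σ_y = 437.8 MPa, ρ = 10200 kg/m³
  alloy H: M = 23.1×10⁻³
  alloy J: M = 20.2×10⁻³
  alloy R: M = 19.9×10⁻³
  alloy Y: M = 5.65×10⁻³
  alloy C: M = 4.65×10⁻³
  alloy W: M = 3.74×10⁻³
The maximum is for alloy H.

alloy H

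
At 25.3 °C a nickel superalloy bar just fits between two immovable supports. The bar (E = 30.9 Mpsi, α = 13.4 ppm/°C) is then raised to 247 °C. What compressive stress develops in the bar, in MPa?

E = 30.9 Mpsi = 213.0 GPa.
ΔT = 221.7 K. Constrained thermal stress σ = E·α·ΔT = 213.0×10³ MPa × 13.4×10⁻⁶ × 221.7 = 633 MPa (compressive).

633 MPa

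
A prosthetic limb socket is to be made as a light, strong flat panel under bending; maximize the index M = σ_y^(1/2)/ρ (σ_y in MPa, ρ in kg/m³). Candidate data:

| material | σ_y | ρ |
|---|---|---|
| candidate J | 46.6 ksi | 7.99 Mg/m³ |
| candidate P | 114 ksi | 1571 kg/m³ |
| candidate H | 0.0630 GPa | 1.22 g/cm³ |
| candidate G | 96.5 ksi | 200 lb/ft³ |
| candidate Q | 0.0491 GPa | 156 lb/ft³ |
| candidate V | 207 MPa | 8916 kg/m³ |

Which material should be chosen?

candidate P

In SI units:
  candidate J: σ_y = 321.3 MPa, ρ = 7990 kg/m³
  candidate P: σ_y = 786.0 MPa, ρ = 1571 kg/m³
  candidate H: σ_y = 63.00 MPa, ρ = 1220 kg/m³
  candidate G: σ_y = 665.3 MPa, ρ = 3204 kg/m³
  candidate Q: σ_y = 49.10 MPa, ρ = 2499 kg/m³
  candidate V: σ_y = 207.0 MPa, ρ = 8916 kg/m³
  candidate P: M = 17.8×10⁻³
  candidate G: M = 8.05×10⁻³
  candidate H: M = 6.51×10⁻³
  candidate Q: M = 2.80×10⁻³
  candidate J: M = 2.24×10⁻³
  candidate V: M = 1.61×10⁻³
The maximum is for candidate P.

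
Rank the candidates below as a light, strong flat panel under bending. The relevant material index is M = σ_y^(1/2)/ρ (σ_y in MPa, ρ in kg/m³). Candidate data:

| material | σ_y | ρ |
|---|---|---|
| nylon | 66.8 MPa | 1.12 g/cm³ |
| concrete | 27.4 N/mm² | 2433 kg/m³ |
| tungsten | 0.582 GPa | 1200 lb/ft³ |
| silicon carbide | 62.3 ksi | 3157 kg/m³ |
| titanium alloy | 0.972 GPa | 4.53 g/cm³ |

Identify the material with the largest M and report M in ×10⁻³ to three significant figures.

nylon, M = 7.30×10⁻³

After converting to SI:
  nylon: σ_y = 66.80 MPa, ρ = 1120 kg/m³
  concrete: σ_y = 27.40 MPa, ρ = 2433 kg/m³
  tungsten: σ_y = 582.0 MPa, ρ = 19220 kg/m³
  silicon carbide: σ_y = 429.5 MPa, ρ = 3157 kg/m³
  titanium alloy: σ_y = 972.0 MPa, ρ = 4530 kg/m³
  nylon: M = 7.30×10⁻³
  titanium alloy: M = 6.88×10⁻³
  silicon carbide: M = 6.56×10⁻³
  concrete: M = 2.15×10⁻³
  tungsten: M = 1.26×10⁻³
Highest index: nylon.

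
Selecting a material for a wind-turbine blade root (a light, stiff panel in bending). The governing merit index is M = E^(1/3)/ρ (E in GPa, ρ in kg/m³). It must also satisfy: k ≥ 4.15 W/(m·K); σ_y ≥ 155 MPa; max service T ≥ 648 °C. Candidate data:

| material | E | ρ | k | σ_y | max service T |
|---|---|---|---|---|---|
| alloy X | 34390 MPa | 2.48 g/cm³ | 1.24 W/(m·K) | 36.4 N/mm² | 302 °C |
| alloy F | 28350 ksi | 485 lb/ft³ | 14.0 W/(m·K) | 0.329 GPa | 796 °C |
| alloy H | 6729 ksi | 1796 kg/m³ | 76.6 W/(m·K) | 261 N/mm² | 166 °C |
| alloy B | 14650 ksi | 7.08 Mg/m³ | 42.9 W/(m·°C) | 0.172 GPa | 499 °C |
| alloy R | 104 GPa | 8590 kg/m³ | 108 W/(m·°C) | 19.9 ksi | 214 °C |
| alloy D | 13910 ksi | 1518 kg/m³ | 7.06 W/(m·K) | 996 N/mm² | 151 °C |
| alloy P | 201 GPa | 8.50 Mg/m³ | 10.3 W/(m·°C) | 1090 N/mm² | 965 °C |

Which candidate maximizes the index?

alloy F

Screen on constraints: k ≥ 4.15 W/(m·K); σ_y ≥ 155 MPa; max service T ≥ 648 °C. Survivors: alloy F, alloy P.
Putting every candidate on a common basis:
  alloy F: E = 195.5 GPa, ρ = 7769 kg/m³
  alloy P: E = 201.0 GPa, ρ = 8500 kg/m³
  alloy F: M = 0.747×10⁻³
  alloy P: M = 0.689×10⁻³
Highest index: alloy F.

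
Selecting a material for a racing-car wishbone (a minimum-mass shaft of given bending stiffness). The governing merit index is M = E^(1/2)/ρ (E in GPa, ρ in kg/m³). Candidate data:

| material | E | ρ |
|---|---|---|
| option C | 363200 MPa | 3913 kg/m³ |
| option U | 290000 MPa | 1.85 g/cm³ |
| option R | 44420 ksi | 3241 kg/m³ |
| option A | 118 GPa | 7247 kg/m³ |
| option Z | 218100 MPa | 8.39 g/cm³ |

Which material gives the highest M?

option U

Putting every candidate on a common basis:
  option C: E = 363.2 GPa, ρ = 3913 kg/m³
  option U: E = 290.0 GPa, ρ = 1850 kg/m³
  option R: E = 306.3 GPa, ρ = 3241 kg/m³
  option A: E = 118.0 GPa, ρ = 7247 kg/m³
  option Z: E = 218.1 GPa, ρ = 8390 kg/m³
  option U: M = 9.21×10⁻³
  option R: M = 5.40×10⁻³
  option C: M = 4.87×10⁻³
  option Z: M = 1.76×10⁻³
  option A: M = 1.50×10⁻³
Option U ranks first.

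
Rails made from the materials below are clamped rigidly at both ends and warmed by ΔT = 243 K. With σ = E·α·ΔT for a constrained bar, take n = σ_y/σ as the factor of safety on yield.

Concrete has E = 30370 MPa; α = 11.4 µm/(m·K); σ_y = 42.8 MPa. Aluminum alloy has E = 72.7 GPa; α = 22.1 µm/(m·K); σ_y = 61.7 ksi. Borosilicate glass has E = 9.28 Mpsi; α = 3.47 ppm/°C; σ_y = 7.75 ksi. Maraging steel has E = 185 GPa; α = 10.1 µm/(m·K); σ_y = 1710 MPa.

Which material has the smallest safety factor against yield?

concrete

Per material, after unit conversion:
  concrete: E = 30.37, α = 11.4, σ_y = 42.80 → σ = 84.1 MPa, n = 0.509
  aluminum alloy: E = 72.70, α = 22.1, σ_y = 425.4 → σ = 390 MPa, n = 1.09
  borosilicate glass: E = 63.98, α = 3.47, σ_y = 53.43 → σ = 54.0 MPa, n = 0.990
  maraging steel: E = 185.0, α = 10.1, σ_y = 1710 → σ = 454 MPa, n = 3.77
Smallest n: concrete with n = 0.509.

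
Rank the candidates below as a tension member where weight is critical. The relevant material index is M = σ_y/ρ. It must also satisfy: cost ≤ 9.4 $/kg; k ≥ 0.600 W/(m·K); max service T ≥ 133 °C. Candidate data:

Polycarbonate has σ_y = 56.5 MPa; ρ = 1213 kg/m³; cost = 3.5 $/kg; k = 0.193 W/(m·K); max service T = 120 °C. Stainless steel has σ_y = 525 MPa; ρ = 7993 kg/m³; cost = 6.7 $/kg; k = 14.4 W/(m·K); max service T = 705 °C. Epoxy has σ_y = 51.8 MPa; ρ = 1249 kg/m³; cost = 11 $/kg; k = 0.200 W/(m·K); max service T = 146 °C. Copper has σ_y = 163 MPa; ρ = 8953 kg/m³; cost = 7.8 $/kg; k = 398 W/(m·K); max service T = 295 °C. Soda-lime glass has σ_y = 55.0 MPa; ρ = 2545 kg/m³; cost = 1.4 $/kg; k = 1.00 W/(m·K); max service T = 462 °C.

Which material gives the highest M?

stainless steel

Screen on constraints: cost ≤ 9.4 $/kg; k ≥ 0.600 W/(m·K); max service T ≥ 133 °C. Survivors: stainless steel, copper, soda-lime glass.
Evaluate M for each candidate:
  stainless steel: M = 65.7 kN·m/kg
  soda-lime glass: M = 21.6 kN·m/kg
  copper: M = 18.2 kN·m/kg
Stainless steel ranks first.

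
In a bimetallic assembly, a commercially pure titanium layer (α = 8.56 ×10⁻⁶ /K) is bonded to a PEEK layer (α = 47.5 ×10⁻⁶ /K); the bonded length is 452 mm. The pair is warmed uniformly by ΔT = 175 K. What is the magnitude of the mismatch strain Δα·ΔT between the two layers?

Δα = |8.56 − 47.5|×10⁻⁶/K = 38.9×10⁻⁶/K.
Mismatch strain = Δα·ΔT = 38.9×10⁻⁶ × 175.0 = 6.81×10⁻³.

6.81×10⁻³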